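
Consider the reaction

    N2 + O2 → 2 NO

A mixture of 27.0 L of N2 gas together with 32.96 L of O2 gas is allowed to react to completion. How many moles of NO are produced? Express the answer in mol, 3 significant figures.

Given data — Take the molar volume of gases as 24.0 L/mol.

2.25 mol

n(N2) = 27.00 / 24.0 = 1.125 mol
n(O2) = 32.96 / 24.0 = 1.373 mol
n/ν for N2 = 1.125/1 = 1.125
n/ν for O2 = 1.373/1 = 1.373
Smallest n/ν is N2 → limiting reagent.
n(NO) = (2/1) × 1.125 = 2.250 mol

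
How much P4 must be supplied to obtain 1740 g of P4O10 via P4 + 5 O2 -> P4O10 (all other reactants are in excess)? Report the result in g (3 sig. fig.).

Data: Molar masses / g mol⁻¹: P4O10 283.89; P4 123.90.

n(P4O10) = 1740 / 283.89 = 6.129 mol
n(P4) = (1/1) × 6.129 = 6.129 mol
mass = 6.129 × 123.90 = 759.4 g

759 g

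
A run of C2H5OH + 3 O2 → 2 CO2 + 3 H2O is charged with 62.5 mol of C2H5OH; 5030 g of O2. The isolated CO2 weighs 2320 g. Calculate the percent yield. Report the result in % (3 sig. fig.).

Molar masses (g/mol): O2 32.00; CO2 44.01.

50.3 %

n(C2H5OH) = 62.50 mol
n(O2) = 5030 / 32.00 = 157.2 mol
n/ν for C2H5OH = 62.50/1 = 62.50
n/ν for O2 = 157.2/3 = 52.40
Smallest n/ν is O2 → limiting reagent.
theoretical n(CO2) = (2/3) × 157.2 = 104.8 mol → 4612 g
% yield = 2320 / 4612 × 100 = 50.30 %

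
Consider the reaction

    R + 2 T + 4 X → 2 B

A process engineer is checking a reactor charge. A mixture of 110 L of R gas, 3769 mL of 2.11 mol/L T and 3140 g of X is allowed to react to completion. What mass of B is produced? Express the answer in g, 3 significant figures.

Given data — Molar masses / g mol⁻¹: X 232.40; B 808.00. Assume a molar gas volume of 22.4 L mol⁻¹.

5460 g

n(R) = 110.0 / 22.4 = 4.911 mol
n(T) = 2.11 × 3769/1000 = 7.953 mol
n(X) = 3140 / 232.40 = 13.51 mol
n/ν → R: 4.911, T: 3.977, X: 3.378; X is limiting.
n(B) = (2/4) × 13.51 = 6.755 mol
mass = 6.755 × 808.00 = 5458 g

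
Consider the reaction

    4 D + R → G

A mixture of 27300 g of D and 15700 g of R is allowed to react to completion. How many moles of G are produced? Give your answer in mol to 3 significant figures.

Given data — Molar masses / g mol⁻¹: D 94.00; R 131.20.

n(D) = 27300 / 94.00 = 290.4 mol
n(R) = 15700 / 131.20 = 119.7 mol
n/ν for D = 290.4/4 = 72.60
n/ν for R = 119.7/1 = 119.7
Smallest n/ν is D → limiting reagent.
n(G) = (1/4) × 290.4 = 72.60 mol

72.6 mol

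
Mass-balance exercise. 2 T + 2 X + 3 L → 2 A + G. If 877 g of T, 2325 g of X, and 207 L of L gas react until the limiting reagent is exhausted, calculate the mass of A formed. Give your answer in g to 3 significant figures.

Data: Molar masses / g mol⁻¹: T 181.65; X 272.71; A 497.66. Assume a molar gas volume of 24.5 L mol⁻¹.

n(T) = 877.0 / 181.65 = 4.828 mol
n(X) = 2325 / 272.71 = 8.526 mol
n(L) = 207.0 / 24.5 = 8.449 mol
n/ν for T = 4.828/2 = 2.414
n/ν for X = 8.526/2 = 4.263
n/ν for L = 8.449/3 = 2.816
Smallest n/ν is T → limiting reagent.
n(A) = (2/2) × 4.828 = 4.828 mol
mass = 4.828 × 497.66 = 2403 g

2400 g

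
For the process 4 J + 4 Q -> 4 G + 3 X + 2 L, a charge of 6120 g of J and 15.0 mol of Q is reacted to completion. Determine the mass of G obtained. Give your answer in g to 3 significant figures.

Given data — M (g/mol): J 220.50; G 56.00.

840 g

n(J) = 6120 / 220.50 = 27.76 mol
n(Q) = 15.00 mol
n/ν for J = 27.76/4 = 6.940
n/ν for Q = 15.00/4 = 3.750
Smallest n/ν is Q → limiting reagent.
n(G) = (4/4) × 15.00 = 15.00 mol
mass = 15.00 × 56.00 = 840.0 g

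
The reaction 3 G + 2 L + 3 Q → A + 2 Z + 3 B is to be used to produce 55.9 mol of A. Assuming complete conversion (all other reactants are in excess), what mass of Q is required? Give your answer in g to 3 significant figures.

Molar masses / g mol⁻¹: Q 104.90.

17600 g

n(A) = 55.90 mol
n(Q) = (3/1) × 55.90 = 167.7 mol
mass = 167.7 × 104.90 = 17590 g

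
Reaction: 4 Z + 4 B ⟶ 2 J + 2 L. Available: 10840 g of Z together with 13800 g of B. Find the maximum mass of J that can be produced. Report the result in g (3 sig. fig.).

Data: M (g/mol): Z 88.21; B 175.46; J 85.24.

n(Z) = 10840 / 88.21 = 122.9 mol
n(B) = 13800 / 175.46 = 78.65 mol
n/ν for Z = 122.9/4 = 30.73
n/ν for B = 78.65/4 = 19.66
Smallest n/ν is B → limiting reagent.
n(J) = (2/4) × 78.65 = 39.33 mol
mass = 39.33 × 85.24 = 3352 g

3350 g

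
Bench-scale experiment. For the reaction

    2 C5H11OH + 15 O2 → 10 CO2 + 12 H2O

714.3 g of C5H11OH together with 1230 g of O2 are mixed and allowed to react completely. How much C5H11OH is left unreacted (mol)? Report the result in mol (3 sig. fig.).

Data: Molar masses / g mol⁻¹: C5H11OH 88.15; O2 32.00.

2.98 mol

n(C5H11OH) = 714.3 / 88.15 = 8.103 mol
n(O2) = 1230 / 32.00 = 38.44 mol
n/ν → C5H11OH: 4.052, O2: 2.563; O2 is limiting.
C5H11OH consumed = (2/15) × 38.44 = 5.125 mol
C5H11OH remaining = 8.103 − 5.125 = 2.978 mol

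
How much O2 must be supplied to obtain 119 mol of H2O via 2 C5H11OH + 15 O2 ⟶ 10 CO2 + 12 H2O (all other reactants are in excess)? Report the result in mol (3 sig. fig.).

149 mol

n(H2O) = 119.0 mol
n(O2) = (15/12) × 119.0 = 148.8 mol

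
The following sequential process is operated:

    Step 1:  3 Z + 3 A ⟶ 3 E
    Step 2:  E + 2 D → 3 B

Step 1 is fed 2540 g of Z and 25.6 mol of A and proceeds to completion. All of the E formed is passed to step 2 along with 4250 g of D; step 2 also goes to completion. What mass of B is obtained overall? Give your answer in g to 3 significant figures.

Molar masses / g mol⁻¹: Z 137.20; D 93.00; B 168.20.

Step 1:
n(Z) = 2540 / 137.20 = 18.51 mol
n(A) = 25.60 mol
n/ν for Z = 18.51/3 = 6.170
n/ν for A = 25.60/3 = 8.533
Smallest n/ν is Z → limiting reagent.
n(E) produced = (3/3) × 18.51 = 18.51 mol
Step 2:
n(E) available = 18.51 mol
n(D) = 4250 / 93.00 = 45.70 mol
n/ν for E = 18.51/1 = 18.51
n/ν for D = 45.70/2 = 22.85
Smallest n/ν is E → limiting reagent.
n(B) = (3/1) × 18.51 = 55.53 mol
mass = 55.53 × 168.20 = 9340 g

9340 g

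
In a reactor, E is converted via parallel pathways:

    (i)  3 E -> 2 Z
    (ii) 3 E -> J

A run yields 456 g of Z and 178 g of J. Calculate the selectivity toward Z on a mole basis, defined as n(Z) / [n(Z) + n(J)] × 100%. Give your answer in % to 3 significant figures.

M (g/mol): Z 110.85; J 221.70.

83.7 %

n(Z) = 456 / 110.85 = 4.114 mol
n(J) = 178 / 221.70 = 0.8029 mol
selectivity = 4.114/(4.114+0.8029) × 100 = 83.67 %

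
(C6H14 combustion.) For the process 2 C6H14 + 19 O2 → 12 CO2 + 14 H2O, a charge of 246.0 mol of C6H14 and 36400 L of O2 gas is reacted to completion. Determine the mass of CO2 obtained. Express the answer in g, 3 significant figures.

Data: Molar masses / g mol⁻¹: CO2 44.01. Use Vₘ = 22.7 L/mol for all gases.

n(C6H14) = 246.0 mol
n(O2) = 36400 / 22.7 = 1604 mol
n/ν → C6H14: 123.0, O2: 84.42; O2 is limiting.
n(CO2) = (12/19) × 1604 = 1013 mol
mass = 1013 × 44.01 = 44580 g

44600 g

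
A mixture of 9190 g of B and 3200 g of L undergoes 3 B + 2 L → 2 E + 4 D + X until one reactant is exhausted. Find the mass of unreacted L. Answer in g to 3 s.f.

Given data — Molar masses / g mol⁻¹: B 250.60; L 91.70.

n(B) = 9190 / 250.60 = 36.67 mol
n(L) = 3200 / 91.70 = 34.90 mol
n/ν for B = 36.67/3 = 12.22
n/ν for L = 34.90/2 = 17.45
Smallest n/ν is B → limiting reagent.
L consumed = (2/3) × 36.67 = 24.45 mol
L remaining = 34.90 − 24.45 = 10.45 mol
mass = 10.45 × 91.70 = 958.3 g

958 g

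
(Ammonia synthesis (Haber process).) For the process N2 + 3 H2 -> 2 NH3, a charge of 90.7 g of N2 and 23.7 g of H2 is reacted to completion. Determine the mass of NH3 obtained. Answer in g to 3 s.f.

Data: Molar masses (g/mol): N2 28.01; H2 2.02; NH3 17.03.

n(N2) = 90.70 / 28.01 = 3.238 mol
n(H2) = 23.70 / 2.02 = 11.73 mol
n/ν for N2 = 3.238/1 = 3.238
n/ν for H2 = 11.73/3 = 3.910
Smallest n/ν is N2 → limiting reagent.
n(NH3) = (2/1) × 3.238 = 6.476 mol
mass = 6.476 × 17.03 = 110.3 g

110 g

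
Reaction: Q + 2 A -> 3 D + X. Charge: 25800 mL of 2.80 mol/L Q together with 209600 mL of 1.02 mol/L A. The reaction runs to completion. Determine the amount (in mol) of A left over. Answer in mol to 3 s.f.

69.3 mol

n(Q) = 2.80 × 25800/1000 = 72.24 mol
n(A) = 1.02 × 209600/1000 = 213.8 mol
n/ν → Q: 72.24, A: 106.9; Q is limiting.
A consumed = (2/1) × 72.24 = 144.5 mol
A remaining = 213.8 − 144.5 = 69.30 mol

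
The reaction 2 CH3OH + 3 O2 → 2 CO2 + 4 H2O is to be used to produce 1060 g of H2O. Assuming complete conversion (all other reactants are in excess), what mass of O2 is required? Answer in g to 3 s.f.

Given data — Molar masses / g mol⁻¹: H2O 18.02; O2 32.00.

n(H2O) = 1060 / 18.02 = 58.82 mol
n(O2) = (3/4) × 58.82 = 44.12 mol
mass = 44.12 × 32.00 = 1412 g

1410 g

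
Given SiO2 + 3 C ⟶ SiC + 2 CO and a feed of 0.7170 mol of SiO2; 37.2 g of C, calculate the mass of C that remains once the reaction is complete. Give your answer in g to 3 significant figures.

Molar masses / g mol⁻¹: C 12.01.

n(SiO2) = 0.7170 mol
n(C) = 37.20 / 12.01 = 3.097 mol
n/ν → SiO2: 0.7170, C: 1.032; SiO2 is limiting.
C consumed = (3/1) × 0.7170 = 2.151 mol
C remaining = 3.097 − 2.151 = 0.9460 mol
mass = 0.9460 × 12.01 = 11.36 g

11.4 g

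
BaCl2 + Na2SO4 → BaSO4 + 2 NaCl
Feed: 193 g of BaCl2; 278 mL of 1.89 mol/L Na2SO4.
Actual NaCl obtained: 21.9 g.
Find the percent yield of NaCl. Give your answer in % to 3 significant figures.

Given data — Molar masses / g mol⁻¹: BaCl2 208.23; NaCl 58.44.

n(BaCl2) = 193.0 / 208.23 = 0.9269 mol
n(Na2SO4) = 1.89 × 278.0/1000 = 0.5254 mol
n/ν → BaCl2: 0.9269, Na2SO4: 0.5254; Na2SO4 is limiting.
theoretical n(NaCl) = (2/1) × 0.5254 = 1.051 mol → 61.42 g
% yield = 21.9 / 61.42 × 100 = 35.66 %

35.7 %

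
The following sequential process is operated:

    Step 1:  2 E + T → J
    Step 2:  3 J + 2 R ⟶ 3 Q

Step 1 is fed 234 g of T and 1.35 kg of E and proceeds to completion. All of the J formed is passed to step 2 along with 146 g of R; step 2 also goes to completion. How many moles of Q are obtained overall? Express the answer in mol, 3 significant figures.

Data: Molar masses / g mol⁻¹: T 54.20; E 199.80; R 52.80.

Step 1:
n(T) = 234.0 / 54.20 = 4.317 mol
n(E) = 1.350×1000 / 199.80 = 6.757 mol
n/ν for T = 4.317/1 = 4.317
n/ν for E = 6.757/2 = 3.379
Smallest n/ν is E → limiting reagent.
n(J) produced = (1/2) × 6.757 = 3.379 mol
Step 2:
n(J) available = 3.379 mol
n(R) = 146.0 / 52.80 = 2.765 mol
n/ν for J = 3.379/3 = 1.126
n/ν for R = 2.765/2 = 1.383
Smallest n/ν is J → limiting reagent.
n(Q) = (3/3) × 3.379 = 3.379 mol

3.38 mol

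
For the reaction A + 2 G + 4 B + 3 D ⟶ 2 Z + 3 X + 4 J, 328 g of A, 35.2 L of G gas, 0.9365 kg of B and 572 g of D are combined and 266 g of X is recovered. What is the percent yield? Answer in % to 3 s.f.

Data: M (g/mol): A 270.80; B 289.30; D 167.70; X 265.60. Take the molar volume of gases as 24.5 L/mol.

46.5 %

n(A) = 328.0 / 270.80 = 1.211 mol
n(G) = 35.20 / 24.5 = 1.437 mol
n(B) = 0.9365×1000 / 289.30 = 3.237 mol
n(D) = 572.0 / 167.70 = 3.411 mol
n/ν for A = 1.211/1 = 1.211
n/ν for G = 1.437/2 = 0.7185
n/ν for B = 3.237/4 = 0.8093
n/ν for D = 3.411/3 = 1.137
Smallest n/ν is G → limiting reagent.
theoretical n(X) = (3/2) × 1.437 = 2.156 mol → 572.6 g
% yield = 266 / 572.6 × 100 = 46.45 %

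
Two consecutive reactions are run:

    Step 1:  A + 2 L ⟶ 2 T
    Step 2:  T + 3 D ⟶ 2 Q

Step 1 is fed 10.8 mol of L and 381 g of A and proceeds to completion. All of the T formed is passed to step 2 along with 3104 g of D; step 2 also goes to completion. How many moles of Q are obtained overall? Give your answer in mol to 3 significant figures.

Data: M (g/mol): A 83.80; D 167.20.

Step 1:
n(L) = 10.80 mol
n(A) = 381.0 / 83.80 = 4.547 mol
n/ν for L = 10.80/2 = 5.400
n/ν for A = 4.547/1 = 4.547
Smallest n/ν is A → limiting reagent.
n(T) produced = (2/1) × 4.547 = 9.094 mol
Step 2:
n(T) available = 9.094 mol
n(D) = 3104 / 167.20 = 18.56 mol
n/ν for T = 9.094/1 = 9.094
n/ν for D = 18.56/3 = 6.187
Smallest n/ν is D → limiting reagent.
n(Q) = (2/3) × 18.56 = 12.37 mol

12.4 mol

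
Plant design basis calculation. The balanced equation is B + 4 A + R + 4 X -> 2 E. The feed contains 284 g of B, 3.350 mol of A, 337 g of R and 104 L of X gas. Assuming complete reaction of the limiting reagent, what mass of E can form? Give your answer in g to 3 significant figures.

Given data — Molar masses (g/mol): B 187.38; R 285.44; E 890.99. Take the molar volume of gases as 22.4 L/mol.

1490 g

n(B) = 284.0 / 187.38 = 1.516 mol
n(A) = 3.350 mol
n(R) = 337.0 / 285.44 = 1.181 mol
n(X) = 104.0 / 22.4 = 4.643 mol
n/ν for B = 1.516/1 = 1.516
n/ν for A = 3.350/4 = 0.8375
n/ν for R = 1.181/1 = 1.181
n/ν for X = 4.643/4 = 1.161
Smallest n/ν is A → limiting reagent.
n(E) = (2/4) × 3.350 = 1.675 mol
mass = 1.675 × 890.99 = 1492 g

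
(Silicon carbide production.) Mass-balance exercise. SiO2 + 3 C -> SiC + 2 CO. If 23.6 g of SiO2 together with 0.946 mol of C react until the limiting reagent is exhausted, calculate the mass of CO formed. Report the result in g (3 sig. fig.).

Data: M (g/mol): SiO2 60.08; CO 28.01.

n(SiO2) = 23.60 / 60.08 = 0.3928 mol
n(C) = 0.9460 mol
n/ν for SiO2 = 0.3928/1 = 0.3928
n/ν for C = 0.9460/3 = 0.3153
Smallest n/ν is C → limiting reagent.
n(CO) = (2/3) × 0.9460 = 0.6307 mol
mass = 0.6307 × 28.01 = 17.67 g

17.7 g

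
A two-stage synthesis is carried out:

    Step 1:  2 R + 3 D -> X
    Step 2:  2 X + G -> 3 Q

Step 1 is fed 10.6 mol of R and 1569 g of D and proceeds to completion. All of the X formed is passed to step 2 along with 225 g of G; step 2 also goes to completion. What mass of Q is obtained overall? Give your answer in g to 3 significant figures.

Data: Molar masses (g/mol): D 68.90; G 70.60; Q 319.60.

Step 1:
n(R) = 10.60 mol
n(D) = 1569 / 68.90 = 22.77 mol
n/ν for R = 10.60/2 = 5.300
n/ν for D = 22.77/3 = 7.590
Smallest n/ν is R → limiting reagent.
n(X) produced = (1/2) × 10.60 = 5.300 mol
Step 2:
n(X) available = 5.300 mol
n(G) = 225.0 / 70.60 = 3.187 mol
n/ν for X = 5.300/2 = 2.650
n/ν for G = 3.187/1 = 3.187
Smallest n/ν is X → limiting reagent.
n(Q) = (3/2) × 5.300 = 7.950 mol
mass = 7.950 × 319.60 = 2541 g

2540 g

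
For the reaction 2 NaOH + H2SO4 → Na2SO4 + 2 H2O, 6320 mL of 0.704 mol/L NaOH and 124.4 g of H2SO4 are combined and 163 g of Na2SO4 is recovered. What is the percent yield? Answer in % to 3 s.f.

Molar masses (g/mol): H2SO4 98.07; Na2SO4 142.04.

90.5 %

n(NaOH) = 0.704 × 6320/1000 = 4.449 mol
n(H2SO4) = 124.4 / 98.07 = 1.268 mol
n/ν for NaOH = 4.449/2 = 2.225
n/ν for H2SO4 = 1.268/1 = 1.268
Smallest n/ν is H2SO4 → limiting reagent.
theoretical n(Na2SO4) = (1/1) × 1.268 = 1.268 mol → 180.1 g
% yield = 163 / 180.1 × 100 = 90.51 %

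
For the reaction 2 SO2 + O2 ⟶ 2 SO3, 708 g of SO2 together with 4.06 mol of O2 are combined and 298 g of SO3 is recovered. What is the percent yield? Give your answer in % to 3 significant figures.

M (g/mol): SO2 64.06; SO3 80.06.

45.8 %

n(SO2) = 708.0 / 64.06 = 11.05 mol
n(O2) = 4.060 mol
n/ν → SO2: 5.525, O2: 4.060; O2 is limiting.
theoretical n(SO3) = (2/1) × 4.060 = 8.120 mol → 650.1 g
% yield = 298 / 650.1 × 100 = 45.84 %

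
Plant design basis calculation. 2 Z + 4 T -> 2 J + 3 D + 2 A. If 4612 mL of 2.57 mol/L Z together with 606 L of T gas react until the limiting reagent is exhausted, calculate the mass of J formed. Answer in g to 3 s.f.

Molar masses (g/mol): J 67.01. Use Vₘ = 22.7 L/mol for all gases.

794 g

n(Z) = 2.57 × 4612/1000 = 11.85 mol
n(T) = 606.0 / 22.7 = 26.70 mol
n/ν for Z = 11.85/2 = 5.925
n/ν for T = 26.70/4 = 6.675
Smallest n/ν is Z → limiting reagent.
n(J) = (2/2) × 11.85 = 11.85 mol
mass = 11.85 × 67.01 = 794.1 g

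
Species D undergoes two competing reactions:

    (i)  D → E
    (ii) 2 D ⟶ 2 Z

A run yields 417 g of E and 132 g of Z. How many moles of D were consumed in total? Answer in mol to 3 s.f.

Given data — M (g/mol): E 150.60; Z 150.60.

3.65 mol

n(E) = 417 / 150.60 = 2.769 mol
n(Z) = 132 / 150.60 = 0.8765 mol
n(D) via (i) = (1/1)×2.769 = 2.769 mol
n(D) via (ii) = (2/2)×0.8765 = 0.8765 mol
total n(D) = 2.769 + 0.8765 = 3.646 mol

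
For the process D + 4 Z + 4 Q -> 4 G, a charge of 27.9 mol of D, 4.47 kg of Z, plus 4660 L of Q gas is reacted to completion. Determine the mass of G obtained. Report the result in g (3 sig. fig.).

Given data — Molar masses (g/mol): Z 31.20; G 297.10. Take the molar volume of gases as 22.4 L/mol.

33200 g

n(D) = 27.90 mol
n(Z) = 4.470×1000 / 31.20 = 143.3 mol
n(Q) = 4660 / 22.4 = 208.0 mol
n/ν → D: 27.90, Z: 35.83, Q: 52.00; D is limiting.
n(G) = (4/1) × 27.90 = 111.6 mol
mass = 111.6 × 297.10 = 33160 g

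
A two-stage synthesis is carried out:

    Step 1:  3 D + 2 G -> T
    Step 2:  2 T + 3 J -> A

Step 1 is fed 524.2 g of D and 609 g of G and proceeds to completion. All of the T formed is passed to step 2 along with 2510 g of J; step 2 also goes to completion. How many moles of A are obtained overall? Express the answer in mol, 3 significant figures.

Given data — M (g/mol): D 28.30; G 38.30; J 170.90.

Step 1:
n(D) = 524.2 / 28.30 = 18.52 mol
n(G) = 609.0 / 38.30 = 15.90 mol
n/ν for D = 18.52/3 = 6.173
n/ν for G = 15.90/2 = 7.950
Smallest n/ν is D → limiting reagent.
n(T) produced = (1/3) × 18.52 = 6.173 mol
Step 2:
n(T) available = 6.173 mol
n(J) = 2510 / 170.90 = 14.69 mol
n/ν for T = 6.173/2 = 3.087
n/ν for J = 14.69/3 = 4.897
Smallest n/ν is T → limiting reagent.
n(A) = (1/2) × 6.173 = 3.087 mol

3.09 mol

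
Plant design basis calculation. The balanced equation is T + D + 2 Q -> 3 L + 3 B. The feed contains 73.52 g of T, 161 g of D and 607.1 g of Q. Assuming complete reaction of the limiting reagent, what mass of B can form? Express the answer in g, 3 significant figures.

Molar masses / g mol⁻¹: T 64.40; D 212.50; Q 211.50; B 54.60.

n(T) = 73.52 / 64.40 = 1.142 mol
n(D) = 161.0 / 212.50 = 0.7576 mol
n(Q) = 607.1 / 211.50 = 2.870 mol
n/ν for T = 1.142/1 = 1.142
n/ν for D = 0.7576/1 = 0.7576
n/ν for Q = 2.870/2 = 1.435
Smallest n/ν is D → limiting reagent.
n(B) = (3/1) × 0.7576 = 2.273 mol
mass = 2.273 × 54.60 = 124.1 g

124 g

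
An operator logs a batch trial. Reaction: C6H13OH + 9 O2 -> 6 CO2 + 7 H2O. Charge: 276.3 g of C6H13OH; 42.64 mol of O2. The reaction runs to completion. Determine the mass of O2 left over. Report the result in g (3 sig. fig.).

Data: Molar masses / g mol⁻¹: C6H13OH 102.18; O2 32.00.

586 g

n(C6H13OH) = 276.3 / 102.18 = 2.704 mol
n(O2) = 42.64 mol
n/ν for C6H13OH = 2.704/1 = 2.704
n/ν for O2 = 42.64/9 = 4.738
Smallest n/ν is C6H13OH → limiting reagent.
O2 consumed = (9/1) × 2.704 = 24.34 mol
O2 remaining = 42.64 − 24.34 = 18.30 mol
mass = 18.30 × 32.00 = 585.6 g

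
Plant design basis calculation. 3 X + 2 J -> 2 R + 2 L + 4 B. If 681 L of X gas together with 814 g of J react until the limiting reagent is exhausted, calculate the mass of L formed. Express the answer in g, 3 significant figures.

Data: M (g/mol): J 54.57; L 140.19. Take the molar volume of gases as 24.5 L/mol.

2090 g

n(X) = 681.0 / 24.5 = 27.80 mol
n(J) = 814.0 / 54.57 = 14.92 mol
n/ν for X = 27.80/3 = 9.267
n/ν for J = 14.92/2 = 7.460
Smallest n/ν is J → limiting reagent.
n(L) = (2/2) × 14.92 = 14.92 mol
mass = 14.92 × 140.19 = 2092 g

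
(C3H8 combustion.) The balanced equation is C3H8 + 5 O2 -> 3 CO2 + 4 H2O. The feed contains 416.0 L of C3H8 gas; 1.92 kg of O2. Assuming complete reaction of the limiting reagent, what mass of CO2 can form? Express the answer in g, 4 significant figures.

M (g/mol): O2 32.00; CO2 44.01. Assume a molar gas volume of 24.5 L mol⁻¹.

n(C3H8) = 416.0 / 24.5 = 16.98 mol
n(O2) = 1.920×1000 / 32.00 = 60.00 mol
n/ν → C3H8: 16.98, O2: 12.00; O2 is limiting.
n(CO2) = (3/5) × 60.00 = 36.00 mol
mass = 36.00 × 44.01 = 1584 g

1584 g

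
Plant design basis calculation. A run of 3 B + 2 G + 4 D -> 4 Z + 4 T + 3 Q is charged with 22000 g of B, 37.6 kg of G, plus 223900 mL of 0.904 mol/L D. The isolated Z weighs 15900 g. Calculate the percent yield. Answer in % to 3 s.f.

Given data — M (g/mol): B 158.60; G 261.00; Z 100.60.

n(B) = 22000 / 158.60 = 138.7 mol
n(G) = 37.60×1000 / 261.00 = 144.1 mol
n(D) = 0.904 × 223900/1000 = 202.4 mol
n/ν for B = 138.7/3 = 46.23
n/ν for G = 144.1/2 = 72.05
n/ν for D = 202.4/4 = 50.60
Smallest n/ν is B → limiting reagent.
theoretical n(Z) = (4/3) × 138.7 = 184.9 mol → 18600 g
% yield = 15900 / 18600 × 100 = 85.48 %

85.5 %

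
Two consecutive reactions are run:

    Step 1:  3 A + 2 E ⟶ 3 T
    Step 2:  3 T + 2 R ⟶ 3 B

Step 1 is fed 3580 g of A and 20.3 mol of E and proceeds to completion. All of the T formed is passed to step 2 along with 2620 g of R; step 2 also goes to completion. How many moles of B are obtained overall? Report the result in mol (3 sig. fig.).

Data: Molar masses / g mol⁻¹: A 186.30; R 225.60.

Step 1:
n(A) = 3580 / 186.30 = 19.22 mol
n(E) = 20.30 mol
n/ν → A: 6.407, E: 10.15; A is limiting.
n(T) produced = (3/3) × 19.22 = 19.22 mol
Step 2:
n(T) available = 19.22 mol
n(R) = 2620 / 225.60 = 11.61 mol
n/ν → T: 6.407, R: 5.805; R is limiting.
n(B) = (3/2) × 11.61 = 17.42 mol

17.4 mol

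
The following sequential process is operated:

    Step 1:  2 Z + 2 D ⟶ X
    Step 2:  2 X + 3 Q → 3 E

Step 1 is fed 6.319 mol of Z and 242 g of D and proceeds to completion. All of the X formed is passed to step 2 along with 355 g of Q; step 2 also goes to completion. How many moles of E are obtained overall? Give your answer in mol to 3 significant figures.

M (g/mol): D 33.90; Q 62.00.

Step 1:
n(Z) = 6.319 mol
n(D) = 242.0 / 33.90 = 7.139 mol
n/ν → Z: 3.160, D: 3.570; Z is limiting.
n(X) produced = (1/2) × 6.319 = 3.160 mol
Step 2:
n(X) available = 3.160 mol
n(Q) = 355.0 / 62.00 = 5.726 mol
n/ν → X: 1.580, Q: 1.909; X is limiting.
n(E) = (3/2) × 3.160 = 4.740 mol

4.74 mol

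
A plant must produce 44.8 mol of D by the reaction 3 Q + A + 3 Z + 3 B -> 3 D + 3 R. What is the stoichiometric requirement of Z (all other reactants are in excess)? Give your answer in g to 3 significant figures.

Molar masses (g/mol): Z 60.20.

n(D) = 44.80 mol
n(Z) = (3/3) × 44.80 = 44.80 mol
mass = 44.80 × 60.20 = 2697 g

2700 g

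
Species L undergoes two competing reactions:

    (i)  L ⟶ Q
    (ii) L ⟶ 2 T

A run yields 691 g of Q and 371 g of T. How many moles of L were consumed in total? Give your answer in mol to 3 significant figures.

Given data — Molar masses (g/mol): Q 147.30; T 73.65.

n(Q) = 691 / 147.30 = 4.691 mol
n(T) = 371 / 73.65 = 5.037 mol
n(L) via (i) = (1/1)×4.691 = 4.691 mol
n(L) via (ii) = (1/2)×5.037 = 2.519 mol
total n(L) = 4.691 + 2.519 = 7.210 mol

7.21 mol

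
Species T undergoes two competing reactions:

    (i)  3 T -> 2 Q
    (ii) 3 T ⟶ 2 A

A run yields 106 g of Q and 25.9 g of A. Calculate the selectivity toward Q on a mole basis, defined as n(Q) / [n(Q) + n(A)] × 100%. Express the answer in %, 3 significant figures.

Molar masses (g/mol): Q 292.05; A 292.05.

n(Q) = 106 / 292.05 = 0.3630 mol
n(A) = 25.9 / 292.05 = 0.08868 mol
selectivity = 0.3630/(0.3630+0.08868) × 100 = 80.37 %

80.4 %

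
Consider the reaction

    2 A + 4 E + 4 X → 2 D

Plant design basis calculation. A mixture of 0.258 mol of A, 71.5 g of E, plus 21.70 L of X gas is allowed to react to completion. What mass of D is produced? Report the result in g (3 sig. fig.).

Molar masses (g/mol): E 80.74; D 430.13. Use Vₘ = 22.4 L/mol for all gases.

n(A) = 0.2580 mol
n(E) = 71.50 / 80.74 = 0.8856 mol
n(X) = 21.70 / 22.4 = 0.9688 mol
n/ν for A = 0.2580/2 = 0.1290
n/ν for E = 0.8856/4 = 0.2214
n/ν for X = 0.9688/4 = 0.2422
Smallest n/ν is A → limiting reagent.
n(D) = (2/2) × 0.2580 = 0.2580 mol
mass = 0.2580 × 430.13 = 111.0 g

111 g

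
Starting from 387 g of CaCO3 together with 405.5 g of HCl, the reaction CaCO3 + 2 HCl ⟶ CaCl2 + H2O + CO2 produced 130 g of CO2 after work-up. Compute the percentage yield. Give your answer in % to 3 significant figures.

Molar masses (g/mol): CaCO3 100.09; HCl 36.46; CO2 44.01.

n(CaCO3) = 387.0 / 100.09 = 3.867 mol
n(HCl) = 405.5 / 36.46 = 11.12 mol
n/ν for CaCO3 = 3.867/1 = 3.867
n/ν for HCl = 11.12/2 = 5.560
Smallest n/ν is CaCO3 → limiting reagent.
theoretical n(CO2) = (1/1) × 3.867 = 3.867 mol → 170.2 g
% yield = 130 / 170.2 × 100 = 76.38 %

76.4 %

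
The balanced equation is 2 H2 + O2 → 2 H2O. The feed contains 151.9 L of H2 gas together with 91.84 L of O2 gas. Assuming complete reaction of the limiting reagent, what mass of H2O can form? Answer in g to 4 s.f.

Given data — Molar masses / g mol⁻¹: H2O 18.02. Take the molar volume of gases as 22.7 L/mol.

120.6 g

n(H2) = 151.9 / 22.7 = 6.692 mol
n(O2) = 91.84 / 22.7 = 4.046 mol
n/ν for H2 = 6.692/2 = 3.346
n/ν for O2 = 4.046/1 = 4.046
Smallest n/ν is H2 → limiting reagent.
n(H2O) = (2/2) × 6.692 = 6.692 mol
mass = 6.692 × 18.02 = 120.6 g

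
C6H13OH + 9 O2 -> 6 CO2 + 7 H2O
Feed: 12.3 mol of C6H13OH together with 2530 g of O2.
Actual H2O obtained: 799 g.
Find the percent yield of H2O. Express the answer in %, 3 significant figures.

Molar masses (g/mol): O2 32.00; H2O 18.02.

n(C6H13OH) = 12.30 mol
n(O2) = 2530 / 32.00 = 79.06 mol
n/ν for C6H13OH = 12.30/1 = 12.30
n/ν for O2 = 79.06/9 = 8.784
Smallest n/ν is O2 → limiting reagent.
theoretical n(H2O) = (7/9) × 79.06 = 61.49 mol → 1108 g
% yield = 799 / 1108 × 100 = 72.11 %

72.1 %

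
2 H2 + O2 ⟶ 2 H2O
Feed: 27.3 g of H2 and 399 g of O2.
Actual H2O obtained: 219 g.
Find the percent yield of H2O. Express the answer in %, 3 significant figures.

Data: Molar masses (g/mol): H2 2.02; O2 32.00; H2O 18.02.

n(H2) = 27.30 / 2.02 = 13.51 mol
n(O2) = 399.0 / 32.00 = 12.47 mol
n/ν for H2 = 13.51/2 = 6.755
n/ν for O2 = 12.47/1 = 12.47
Smallest n/ν is H2 → limiting reagent.
theoretical n(H2O) = (2/2) × 13.51 = 13.51 mol → 243.5 g
% yield = 219 / 243.5 × 100 = 89.94 %

89.9 %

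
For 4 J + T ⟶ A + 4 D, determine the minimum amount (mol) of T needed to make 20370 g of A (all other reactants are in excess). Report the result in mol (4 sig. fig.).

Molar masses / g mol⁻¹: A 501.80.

n(A) = 20370 / 501.80 = 40.59 mol
n(T) = (1/1) × 40.59 = 40.59 mol

40.59 mol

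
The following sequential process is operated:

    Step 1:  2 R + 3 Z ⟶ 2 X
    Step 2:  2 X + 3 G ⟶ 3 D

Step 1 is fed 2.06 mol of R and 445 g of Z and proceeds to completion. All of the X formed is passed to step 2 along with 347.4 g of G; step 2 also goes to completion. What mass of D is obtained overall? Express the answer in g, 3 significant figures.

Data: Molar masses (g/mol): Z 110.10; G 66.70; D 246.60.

762 g

Step 1:
n(R) = 2.060 mol
n(Z) = 445.0 / 110.10 = 4.042 mol
n/ν for R = 2.060/2 = 1.030
n/ν for Z = 4.042/3 = 1.347
Smallest n/ν is R → limiting reagent.
n(X) produced = (2/2) × 2.060 = 2.060 mol
Step 2:
n(X) available = 2.060 mol
n(G) = 347.4 / 66.70 = 5.208 mol
n/ν for X = 2.060/2 = 1.030
n/ν for G = 5.208/3 = 1.736
Smallest n/ν is X → limiting reagent.
n(D) = (3/2) × 2.060 = 3.090 mol
mass = 3.090 × 246.60 = 762.0 g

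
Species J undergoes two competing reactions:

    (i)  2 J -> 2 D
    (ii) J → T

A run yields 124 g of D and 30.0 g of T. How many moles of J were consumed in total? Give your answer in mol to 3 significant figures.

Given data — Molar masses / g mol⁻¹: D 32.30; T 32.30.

n(D) = 124 / 32.30 = 3.839 mol
n(T) = 30.0 / 32.30 = 0.9288 mol
n(J) via (i) = (2/2)×3.839 = 3.839 mol
n(J) via (ii) = (1/1)×0.9288 = 0.9288 mol
total n(J) = 3.839 + 0.9288 = 4.768 mol

4.77 mol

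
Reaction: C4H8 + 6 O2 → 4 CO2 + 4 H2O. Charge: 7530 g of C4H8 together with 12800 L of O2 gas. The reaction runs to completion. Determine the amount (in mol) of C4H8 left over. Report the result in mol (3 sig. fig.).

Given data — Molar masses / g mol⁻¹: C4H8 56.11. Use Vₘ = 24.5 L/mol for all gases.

n(C4H8) = 7530 / 56.11 = 134.2 mol
n(O2) = 12800 / 24.5 = 522.4 mol
n/ν for C4H8 = 134.2/1 = 134.2
n/ν for O2 = 522.4/6 = 87.07
Smallest n/ν is O2 → limiting reagent.
C4H8 consumed = (1/6) × 522.4 = 87.07 mol
C4H8 remaining = 134.2 − 87.07 = 47.13 mol

47.1 mol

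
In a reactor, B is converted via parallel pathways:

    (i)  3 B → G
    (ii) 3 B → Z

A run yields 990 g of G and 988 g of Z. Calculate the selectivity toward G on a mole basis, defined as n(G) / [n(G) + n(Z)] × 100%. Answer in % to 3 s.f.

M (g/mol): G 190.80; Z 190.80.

n(G) = 990 / 190.80 = 5.189 mol
n(Z) = 988 / 190.80 = 5.178 mol
selectivity = 5.189/(5.189+5.178) × 100 = 50.05 %

50.1 %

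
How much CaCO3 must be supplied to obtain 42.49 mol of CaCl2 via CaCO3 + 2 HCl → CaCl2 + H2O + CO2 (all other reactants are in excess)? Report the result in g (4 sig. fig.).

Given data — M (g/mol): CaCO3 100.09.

4253 g

n(CaCl2) = 42.49 mol
n(CaCO3) = (1/1) × 42.49 = 42.49 mol
mass = 42.49 × 100.09 = 4253 g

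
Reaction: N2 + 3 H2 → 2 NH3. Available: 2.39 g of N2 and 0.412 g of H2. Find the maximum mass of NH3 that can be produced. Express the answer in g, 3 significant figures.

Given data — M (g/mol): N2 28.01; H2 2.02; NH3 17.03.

n(N2) = 2.390 / 28.01 = 0.08533 mol
n(H2) = 0.4120 / 2.02 = 0.2040 mol
n/ν for N2 = 0.08533/1 = 0.08533
n/ν for H2 = 0.2040/3 = 0.06800
Smallest n/ν is H2 → limiting reagent.
n(NH3) = (2/3) × 0.2040 = 0.1360 mol
mass = 0.1360 × 17.03 = 2.316 g

2.32 g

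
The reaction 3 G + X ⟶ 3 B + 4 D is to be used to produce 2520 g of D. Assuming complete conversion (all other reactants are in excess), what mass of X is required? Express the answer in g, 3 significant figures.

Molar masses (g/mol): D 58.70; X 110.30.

n(D) = 2520 / 58.70 = 42.93 mol
n(X) = (1/4) × 42.93 = 10.73 mol
mass = 10.73 × 110.30 = 1184 g

1180 g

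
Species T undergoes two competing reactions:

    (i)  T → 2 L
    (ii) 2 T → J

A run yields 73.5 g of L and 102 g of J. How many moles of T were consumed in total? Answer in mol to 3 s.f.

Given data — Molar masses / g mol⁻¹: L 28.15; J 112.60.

n(L) = 73.5 / 28.15 = 2.611 mol
n(J) = 102 / 112.60 = 0.9059 mol
n(T) via (i) = (1/2)×2.611 = 1.306 mol
n(T) via (ii) = (2/1)×0.9059 = 1.812 mol
total n(T) = 1.306 + 1.812 = 3.118 mol

3.12 mol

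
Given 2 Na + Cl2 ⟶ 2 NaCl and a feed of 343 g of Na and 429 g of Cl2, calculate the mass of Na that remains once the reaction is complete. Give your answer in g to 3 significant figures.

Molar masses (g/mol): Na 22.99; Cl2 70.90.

64.8 g

n(Na) = 343.0 / 22.99 = 14.92 mol
n(Cl2) = 429.0 / 70.90 = 6.051 mol
n/ν for Na = 14.92/2 = 7.460
n/ν for Cl2 = 6.051/1 = 6.051
Smallest n/ν is Cl2 → limiting reagent.
Na consumed = (2/1) × 6.051 = 12.10 mol
Na remaining = 14.92 − 12.10 = 2.820 mol
mass = 2.820 × 22.99 = 64.83 g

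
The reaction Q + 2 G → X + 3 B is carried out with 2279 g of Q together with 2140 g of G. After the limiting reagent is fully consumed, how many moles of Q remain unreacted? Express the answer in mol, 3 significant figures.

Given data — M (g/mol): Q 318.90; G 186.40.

1.41 mol

n(Q) = 2279 / 318.90 = 7.146 mol
n(G) = 2140 / 186.40 = 11.48 mol
n/ν → Q: 7.146, G: 5.740; G is limiting.
Q consumed = (1/2) × 11.48 = 5.740 mol
Q remaining = 7.146 − 5.740 = 1.406 mol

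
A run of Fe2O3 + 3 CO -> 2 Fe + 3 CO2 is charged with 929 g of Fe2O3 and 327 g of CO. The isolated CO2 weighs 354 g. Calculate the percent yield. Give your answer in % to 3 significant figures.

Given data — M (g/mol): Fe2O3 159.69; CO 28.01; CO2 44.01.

n(Fe2O3) = 929.0 / 159.69 = 5.818 mol
n(CO) = 327.0 / 28.01 = 11.67 mol
n/ν → Fe2O3: 5.818, CO: 3.890; CO is limiting.
theoretical n(CO2) = (3/3) × 11.67 = 11.67 mol → 513.6 g
% yield = 354 / 513.6 × 100 = 68.93 %

68.9 %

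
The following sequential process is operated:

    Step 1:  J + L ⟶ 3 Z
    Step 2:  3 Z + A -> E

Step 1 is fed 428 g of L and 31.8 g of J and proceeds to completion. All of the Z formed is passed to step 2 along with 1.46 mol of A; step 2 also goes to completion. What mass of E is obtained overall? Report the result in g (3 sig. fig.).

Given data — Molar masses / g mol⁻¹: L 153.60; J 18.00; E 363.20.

530 g

Step 1:
n(L) = 428.0 / 153.60 = 2.786 mol
n(J) = 31.80 / 18.00 = 1.767 mol
n/ν for L = 2.786/1 = 2.786
n/ν for J = 1.767/1 = 1.767
Smallest n/ν is J → limiting reagent.
n(Z) produced = (3/1) × 1.767 = 5.301 mol
Step 2:
n(Z) available = 5.301 mol
n(A) = 1.460 mol
n/ν for Z = 5.301/3 = 1.767
n/ν for A = 1.460/1 = 1.460
Smallest n/ν is A → limiting reagent.
n(E) = (1/1) × 1.460 = 1.460 mol
mass = 1.460 × 363.20 = 530.3 g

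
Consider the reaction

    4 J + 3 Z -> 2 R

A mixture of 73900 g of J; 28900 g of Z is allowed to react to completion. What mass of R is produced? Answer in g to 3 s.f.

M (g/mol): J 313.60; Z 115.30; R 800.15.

94300 g

n(J) = 73900 / 313.60 = 235.7 mol
n(Z) = 28900 / 115.30 = 250.7 mol
n/ν for J = 235.7/4 = 58.93
n/ν for Z = 250.7/3 = 83.57
Smallest n/ν is J → limiting reagent.
n(R) = (2/4) × 235.7 = 117.9 mol
mass = 117.9 × 800.15 = 94340 g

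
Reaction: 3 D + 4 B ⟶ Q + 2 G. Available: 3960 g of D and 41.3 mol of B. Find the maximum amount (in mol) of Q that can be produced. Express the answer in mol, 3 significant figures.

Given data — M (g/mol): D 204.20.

n(D) = 3960 / 204.20 = 19.39 mol
n(B) = 41.30 mol
n/ν for D = 19.39/3 = 6.463
n/ν for B = 41.30/4 = 10.33
Smallest n/ν is D → limiting reagent.
n(Q) = (1/3) × 19.39 = 6.463 mol

6.46 mol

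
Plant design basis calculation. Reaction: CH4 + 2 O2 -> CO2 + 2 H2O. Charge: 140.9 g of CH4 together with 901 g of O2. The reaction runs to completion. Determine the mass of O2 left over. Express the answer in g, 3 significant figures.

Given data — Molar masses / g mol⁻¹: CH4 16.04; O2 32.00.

n(CH4) = 140.9 / 16.04 = 8.784 mol
n(O2) = 901.0 / 32.00 = 28.16 mol
n/ν for CH4 = 8.784/1 = 8.784
n/ν for O2 = 28.16/2 = 14.08
Smallest n/ν is CH4 → limiting reagent.
O2 consumed = (2/1) × 8.784 = 17.57 mol
O2 remaining = 28.16 − 17.57 = 10.59 mol
mass = 10.59 × 32.00 = 338.9 g

339 g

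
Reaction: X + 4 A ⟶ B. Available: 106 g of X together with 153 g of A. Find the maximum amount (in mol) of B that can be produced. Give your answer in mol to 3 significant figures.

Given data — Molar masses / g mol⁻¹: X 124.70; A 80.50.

0.475 mol

n(X) = 106.0 / 124.70 = 0.8500 mol
n(A) = 153.0 / 80.50 = 1.901 mol
n/ν → X: 0.8500, A: 0.4753; A is limiting.
n(B) = (1/4) × 1.901 = 0.4753 mol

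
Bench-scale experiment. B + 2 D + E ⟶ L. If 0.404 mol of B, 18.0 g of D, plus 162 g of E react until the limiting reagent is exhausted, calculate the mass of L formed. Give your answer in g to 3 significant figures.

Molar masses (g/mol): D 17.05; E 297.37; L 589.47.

238 g

n(B) = 0.4040 mol
n(D) = 18.00 / 17.05 = 1.056 mol
n(E) = 162.0 / 297.37 = 0.5448 mol
n/ν for B = 0.4040/1 = 0.4040
n/ν for D = 1.056/2 = 0.5280
n/ν for E = 0.5448/1 = 0.5448
Smallest n/ν is B → limiting reagent.
n(L) = (1/1) × 0.4040 = 0.4040 mol
mass = 0.4040 × 589.47 = 238.1 g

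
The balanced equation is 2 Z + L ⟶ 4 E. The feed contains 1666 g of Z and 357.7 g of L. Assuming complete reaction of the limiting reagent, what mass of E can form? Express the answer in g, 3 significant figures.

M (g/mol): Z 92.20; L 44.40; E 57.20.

n(Z) = 1666 / 92.20 = 18.07 mol
n(L) = 357.7 / 44.40 = 8.056 mol
n/ν → Z: 9.035, L: 8.056; L is limiting.
n(E) = (4/1) × 8.056 = 32.22 mol
mass = 32.22 × 57.20 = 1843 g

1840 g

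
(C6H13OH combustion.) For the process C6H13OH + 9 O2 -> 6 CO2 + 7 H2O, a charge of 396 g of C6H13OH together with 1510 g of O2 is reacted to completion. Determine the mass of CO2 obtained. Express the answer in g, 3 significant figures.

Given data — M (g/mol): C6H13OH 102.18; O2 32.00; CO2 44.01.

1020 g

n(C6H13OH) = 396.0 / 102.18 = 3.876 mol
n(O2) = 1510 / 32.00 = 47.19 mol
n/ν → C6H13OH: 3.876, O2: 5.243; C6H13OH is limiting.
n(CO2) = (6/1) × 3.876 = 23.26 mol
mass = 23.26 × 44.01 = 1024 g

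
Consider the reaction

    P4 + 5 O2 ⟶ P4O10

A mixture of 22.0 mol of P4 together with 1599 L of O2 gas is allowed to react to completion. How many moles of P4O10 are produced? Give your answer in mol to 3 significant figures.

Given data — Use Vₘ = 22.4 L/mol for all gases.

n(P4) = 22.00 mol
n(O2) = 1599 / 22.4 = 71.38 mol
n/ν for P4 = 22.00/1 = 22.00
n/ν for O2 = 71.38/5 = 14.28
Smallest n/ν is O2 → limiting reagent.
n(P4O10) = (1/5) × 71.38 = 14.28 mol

14.3 mol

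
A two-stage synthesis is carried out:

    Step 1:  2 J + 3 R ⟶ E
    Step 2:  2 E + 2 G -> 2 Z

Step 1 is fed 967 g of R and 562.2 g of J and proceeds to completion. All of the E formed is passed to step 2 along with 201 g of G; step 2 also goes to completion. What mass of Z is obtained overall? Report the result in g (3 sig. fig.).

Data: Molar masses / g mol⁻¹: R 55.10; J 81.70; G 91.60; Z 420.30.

Step 1:
n(R) = 967.0 / 55.10 = 17.55 mol
n(J) = 562.2 / 81.70 = 6.881 mol
n/ν → R: 5.850, J: 3.441; J is limiting.
n(E) produced = (1/2) × 6.881 = 3.441 mol
Step 2:
n(E) available = 3.441 mol
n(G) = 201.0 / 91.60 = 2.194 mol
n/ν → E: 1.721, G: 1.097; G is limiting.
n(Z) = (2/2) × 2.194 = 2.194 mol
mass = 2.194 × 420.30 = 922.1 g

922 g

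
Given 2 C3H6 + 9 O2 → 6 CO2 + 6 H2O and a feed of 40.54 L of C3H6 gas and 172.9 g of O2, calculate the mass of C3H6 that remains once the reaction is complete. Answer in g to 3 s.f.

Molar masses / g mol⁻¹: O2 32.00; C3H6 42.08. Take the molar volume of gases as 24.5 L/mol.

19.1 g

n(C3H6) = 40.54 / 24.5 = 1.655 mol
n(O2) = 172.9 / 32.00 = 5.403 mol
n/ν for C3H6 = 1.655/2 = 0.8275
n/ν for O2 = 5.403/9 = 0.6003
Smallest n/ν is O2 → limiting reagent.
C3H6 consumed = (2/9) × 5.403 = 1.201 mol
C3H6 remaining = 1.655 − 1.201 = 0.4540 mol
mass = 0.4540 × 42.08 = 19.10 g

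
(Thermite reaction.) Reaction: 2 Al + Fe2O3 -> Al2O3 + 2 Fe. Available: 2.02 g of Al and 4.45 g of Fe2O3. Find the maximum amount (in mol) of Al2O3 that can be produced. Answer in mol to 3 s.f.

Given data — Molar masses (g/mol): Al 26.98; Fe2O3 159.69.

n(Al) = 2.020 / 26.98 = 0.07487 mol
n(Fe2O3) = 4.450 / 159.69 = 0.02787 mol
n/ν for Al = 0.07487/2 = 0.03744
n/ν for Fe2O3 = 0.02787/1 = 0.02787
Smallest n/ν is Fe2O3 → limiting reagent.
n(Al2O3) = (1/1) × 0.02787 = 0.02787 mol

0.0279 mol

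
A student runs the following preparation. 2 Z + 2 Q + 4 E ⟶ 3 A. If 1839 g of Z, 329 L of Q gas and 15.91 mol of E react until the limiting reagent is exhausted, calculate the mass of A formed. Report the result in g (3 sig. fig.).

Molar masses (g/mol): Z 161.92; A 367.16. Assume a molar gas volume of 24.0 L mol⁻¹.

4380 g

n(Z) = 1839 / 161.92 = 11.36 mol
n(Q) = 329.0 / 24.0 = 13.71 mol
n(E) = 15.91 mol
n/ν → Z: 5.680, Q: 6.855, E: 3.978; E is limiting.
n(A) = (3/4) × 15.91 = 11.93 mol
mass = 11.93 × 367.16 = 4380 g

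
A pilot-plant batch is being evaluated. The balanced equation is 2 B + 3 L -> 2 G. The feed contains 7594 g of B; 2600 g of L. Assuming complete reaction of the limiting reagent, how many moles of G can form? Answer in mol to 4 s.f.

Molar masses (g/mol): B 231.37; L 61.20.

28.32 mol

n(B) = 7594 / 231.37 = 32.82 mol
n(L) = 2600 / 61.20 = 42.48 mol
n/ν for B = 32.82/2 = 16.41
n/ν for L = 42.48/3 = 14.16
Smallest n/ν is L → limiting reagent.
n(G) = (2/3) × 42.48 = 28.32 mol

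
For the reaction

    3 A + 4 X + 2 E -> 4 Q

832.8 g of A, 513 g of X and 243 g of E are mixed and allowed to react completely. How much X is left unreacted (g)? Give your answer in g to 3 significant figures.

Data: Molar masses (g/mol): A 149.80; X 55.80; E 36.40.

n(A) = 832.8 / 149.80 = 5.559 mol
n(X) = 513.0 / 55.80 = 9.194 mol
n(E) = 243.0 / 36.40 = 6.676 mol
n/ν for A = 5.559/3 = 1.853
n/ν for X = 9.194/4 = 2.299
n/ν for E = 6.676/2 = 3.338
Smallest n/ν is A → limiting reagent.
X consumed = (4/3) × 5.559 = 7.412 mol
X remaining = 9.194 − 7.412 = 1.782 mol
mass = 1.782 × 55.80 = 99.44 g

99.4 g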